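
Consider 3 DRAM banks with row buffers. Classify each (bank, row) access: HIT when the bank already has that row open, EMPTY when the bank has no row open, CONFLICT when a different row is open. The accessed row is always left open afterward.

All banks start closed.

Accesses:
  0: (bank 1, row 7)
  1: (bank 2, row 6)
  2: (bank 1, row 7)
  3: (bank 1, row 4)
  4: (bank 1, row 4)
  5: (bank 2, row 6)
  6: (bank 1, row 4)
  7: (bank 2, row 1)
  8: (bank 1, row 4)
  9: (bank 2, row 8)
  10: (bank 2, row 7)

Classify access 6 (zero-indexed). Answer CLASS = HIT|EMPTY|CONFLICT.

#0 (1,7) E
#1 (2,6) E
#2 (1,7) H  (was 7)
#3 (1,4) C  (was 7)
#4 (1,4) H  (was 4)
#5 (2,6) H  (was 6)
#6 (1,4) H  (was 4)
#7 (2,1) C  (was 6)
#8 (1,4) H  (was 4)
#9 (2,8) C  (was 1)
#10 (2,7) C  (was 8)

CLASS = HIT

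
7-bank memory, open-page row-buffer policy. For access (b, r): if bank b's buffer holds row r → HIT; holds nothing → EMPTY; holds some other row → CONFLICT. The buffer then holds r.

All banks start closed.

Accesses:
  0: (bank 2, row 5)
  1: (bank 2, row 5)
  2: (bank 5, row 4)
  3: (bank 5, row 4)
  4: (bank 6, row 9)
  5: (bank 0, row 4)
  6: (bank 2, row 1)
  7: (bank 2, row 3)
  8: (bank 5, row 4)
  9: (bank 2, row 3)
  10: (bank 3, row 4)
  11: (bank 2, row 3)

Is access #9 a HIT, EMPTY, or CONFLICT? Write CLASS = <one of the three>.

0: bank 2 row 5 — prev None → EMPTY
1: bank 2 row 5 — prev 5 → HIT
2: bank 5 row 4 — prev None → EMPTY
3: bank 5 row 4 — prev 4 → HIT
4: bank 6 row 9 — prev None → EMPTY
5: bank 0 row 4 — prev None → EMPTY
6: bank 2 row 1 — prev 5 → CONFLICT
7: bank 2 row 3 — prev 1 → CONFLICT
8: bank 5 row 4 — prev 4 → HIT
9: bank 2 row 3 — prev 3 → HIT
10: bank 3 row 4 — prev None → EMPTY
11: bank 2 row 3 — prev 3 → HIT

CLASS = HIT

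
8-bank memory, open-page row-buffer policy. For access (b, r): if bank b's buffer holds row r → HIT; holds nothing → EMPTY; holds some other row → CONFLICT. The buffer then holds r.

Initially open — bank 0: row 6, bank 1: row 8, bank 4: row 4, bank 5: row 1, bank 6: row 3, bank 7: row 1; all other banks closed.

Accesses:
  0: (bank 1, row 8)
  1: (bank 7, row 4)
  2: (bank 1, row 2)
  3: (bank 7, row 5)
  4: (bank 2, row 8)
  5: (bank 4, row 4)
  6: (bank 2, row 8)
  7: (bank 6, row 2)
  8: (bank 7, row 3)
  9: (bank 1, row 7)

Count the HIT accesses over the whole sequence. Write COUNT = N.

COUNT = 3

#0 (1,8) H  (was 8)
#1 (7,4) C  (was 1)
#2 (1,2) C  (was 8)
#3 (7,5) C  (was 4)
#4 (2,8) E
#5 (4,4) H  (was 4)
#6 (2,8) H  (was 8)
#7 (6,2) C  (was 3)
#8 (7,3) C  (was 5)
#9 (1,7) C  (was 2)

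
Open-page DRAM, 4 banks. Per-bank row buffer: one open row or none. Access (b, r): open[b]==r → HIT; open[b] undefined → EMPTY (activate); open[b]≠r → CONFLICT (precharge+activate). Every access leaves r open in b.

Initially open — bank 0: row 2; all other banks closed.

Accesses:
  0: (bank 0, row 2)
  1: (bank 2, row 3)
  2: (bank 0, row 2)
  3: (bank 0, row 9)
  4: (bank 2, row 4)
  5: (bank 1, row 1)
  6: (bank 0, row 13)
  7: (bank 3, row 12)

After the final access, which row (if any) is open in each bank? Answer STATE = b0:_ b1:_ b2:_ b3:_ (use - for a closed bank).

step 0: bank0 2->2 [HIT]
step 1: bank2 None->3 [EMPTY]
step 2: bank0 2->2 [HIT]
step 3: bank0 2->9 [CONFLICT]
step 4: bank2 3->4 [CONFLICT]
step 5: bank1 None->1 [EMPTY]
step 6: bank0 9->13 [CONFLICT]
step 7: bank3 None->12 [EMPTY]

STATE = b0:13 b1:1 b2:4 b3:12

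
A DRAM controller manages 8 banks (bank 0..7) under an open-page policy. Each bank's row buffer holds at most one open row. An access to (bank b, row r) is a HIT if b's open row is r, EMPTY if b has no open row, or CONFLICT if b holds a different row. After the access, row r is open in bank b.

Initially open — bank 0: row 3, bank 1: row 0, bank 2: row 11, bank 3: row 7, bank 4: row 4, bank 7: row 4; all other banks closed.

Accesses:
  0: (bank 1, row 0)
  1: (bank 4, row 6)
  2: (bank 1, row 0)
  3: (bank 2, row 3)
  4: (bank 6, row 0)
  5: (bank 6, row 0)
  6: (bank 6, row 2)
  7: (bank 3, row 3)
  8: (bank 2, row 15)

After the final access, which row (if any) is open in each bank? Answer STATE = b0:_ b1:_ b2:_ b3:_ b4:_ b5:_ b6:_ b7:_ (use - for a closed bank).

step 0: bank1 0->0 [HIT]
step 1: bank4 4->6 [CONFLICT]
step 2: bank1 0->0 [HIT]
step 3: bank2 11->3 [CONFLICT]
step 4: bank6 None->0 [EMPTY]
step 5: bank6 0->0 [HIT]
step 6: bank6 0->2 [CONFLICT]
step 7: bank3 7->3 [CONFLICT]
step 8: bank2 3->15 [CONFLICT]

STATE = b0:3 b1:0 b2:15 b3:3 b4:6 b5:- b6:2 b7:4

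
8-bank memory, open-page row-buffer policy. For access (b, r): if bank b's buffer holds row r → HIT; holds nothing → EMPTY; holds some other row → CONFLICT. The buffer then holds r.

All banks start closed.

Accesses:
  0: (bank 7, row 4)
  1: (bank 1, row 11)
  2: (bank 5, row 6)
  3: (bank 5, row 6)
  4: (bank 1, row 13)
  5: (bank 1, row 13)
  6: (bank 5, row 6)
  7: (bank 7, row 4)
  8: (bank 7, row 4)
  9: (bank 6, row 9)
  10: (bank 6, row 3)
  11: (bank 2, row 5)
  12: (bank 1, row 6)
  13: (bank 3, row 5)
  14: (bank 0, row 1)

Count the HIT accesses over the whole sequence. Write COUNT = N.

COUNT = 5

step 0: bank7 None->4 [EMPTY]
step 1: bank1 None->11 [EMPTY]
step 2: bank5 None->6 [EMPTY]
step 3: bank5 6->6 [HIT]
step 4: bank1 11->13 [CONFLICT]
step 5: bank1 13->13 [HIT]
step 6: bank5 6->6 [HIT]
step 7: bank7 4->4 [HIT]
step 8: bank7 4->4 [HIT]
step 9: bank6 None->9 [EMPTY]
step 10: bank6 9->3 [CONFLICT]
step 11: bank2 None->5 [EMPTY]
step 12: bank1 13->6 [CONFLICT]
step 13: bank3 None->5 [EMPTY]
step 14: bank0 None->1 [EMPTY]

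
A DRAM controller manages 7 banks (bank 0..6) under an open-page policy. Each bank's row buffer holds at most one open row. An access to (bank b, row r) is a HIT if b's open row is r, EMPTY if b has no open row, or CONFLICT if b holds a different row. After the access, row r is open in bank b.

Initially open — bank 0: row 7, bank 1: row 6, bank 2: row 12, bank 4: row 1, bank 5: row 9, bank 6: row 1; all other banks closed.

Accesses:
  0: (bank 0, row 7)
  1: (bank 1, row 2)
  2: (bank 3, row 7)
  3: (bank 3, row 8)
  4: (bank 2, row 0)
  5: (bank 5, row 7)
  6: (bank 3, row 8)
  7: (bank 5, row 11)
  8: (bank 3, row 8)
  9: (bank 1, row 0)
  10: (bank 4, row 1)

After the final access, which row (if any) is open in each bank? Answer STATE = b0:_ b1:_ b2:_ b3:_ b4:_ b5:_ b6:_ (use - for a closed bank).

0: bank 0 row 7 — prev 7 → HIT
1: bank 1 row 2 — prev 6 → CONFLICT
2: bank 3 row 7 — prev None → EMPTY
3: bank 3 row 8 — prev 7 → CONFLICT
4: bank 2 row 0 — prev 12 → CONFLICT
5: bank 5 row 7 — prev 9 → CONFLICT
6: bank 3 row 8 — prev 8 → HIT
7: bank 5 row 11 — prev 7 → CONFLICT
8: bank 3 row 8 — prev 8 → HIT
9: bank 1 row 0 — prev 2 → CONFLICT
10: bank 4 row 1 — prev 1 → HIT

STATE = b0:7 b1:0 b2:0 b3:8 b4:1 b5:11 b6:1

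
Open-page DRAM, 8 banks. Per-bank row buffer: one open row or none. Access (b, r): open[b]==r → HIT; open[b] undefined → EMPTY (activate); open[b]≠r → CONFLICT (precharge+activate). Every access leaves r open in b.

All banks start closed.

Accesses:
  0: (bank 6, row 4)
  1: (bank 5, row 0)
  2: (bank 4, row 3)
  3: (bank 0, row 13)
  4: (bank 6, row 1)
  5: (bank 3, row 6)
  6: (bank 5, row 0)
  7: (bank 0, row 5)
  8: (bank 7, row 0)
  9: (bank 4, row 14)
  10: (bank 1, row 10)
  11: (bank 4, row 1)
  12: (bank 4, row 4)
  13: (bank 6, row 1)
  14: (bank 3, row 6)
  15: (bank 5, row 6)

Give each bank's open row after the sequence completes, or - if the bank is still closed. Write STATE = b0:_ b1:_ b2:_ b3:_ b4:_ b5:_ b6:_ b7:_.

STATE = b0:5 b1:10 b2:- b3:6 b4:4 b5:6 b6:1 b7:0

  [0] b6 r4: no row ⇒ E
  [1] b5 r0: no row ⇒ E
  [2] b4 r3: no row ⇒ E
  [3] b0 r13: no row ⇒ E
  [4] b6 r1: had r4 ⇒ C
  [5] b3 r6: no row ⇒ E
  [6] b5 r0: had r0 ⇒ H
  [7] b0 r5: had r13 ⇒ C
  [8] b7 r0: no row ⇒ E
  [9] b4 r14: had r3 ⇒ C
  [10] b1 r10: no row ⇒ E
  [11] b4 r1: had r14 ⇒ C
  [12] b4 r4: had r1 ⇒ C
  [13] b6 r1: had r1 ⇒ H
  [14] b3 r6: had r6 ⇒ H
  [15] b5 r6: had r0 ⇒ C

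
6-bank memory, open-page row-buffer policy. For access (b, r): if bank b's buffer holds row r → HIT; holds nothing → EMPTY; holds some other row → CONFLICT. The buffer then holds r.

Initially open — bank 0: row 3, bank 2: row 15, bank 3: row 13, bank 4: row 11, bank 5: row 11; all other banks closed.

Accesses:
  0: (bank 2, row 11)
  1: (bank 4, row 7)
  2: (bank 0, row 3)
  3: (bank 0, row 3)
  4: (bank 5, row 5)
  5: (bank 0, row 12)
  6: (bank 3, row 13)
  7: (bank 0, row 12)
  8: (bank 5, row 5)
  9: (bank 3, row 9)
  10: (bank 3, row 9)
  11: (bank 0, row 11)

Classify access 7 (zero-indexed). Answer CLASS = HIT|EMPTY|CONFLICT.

CLASS = HIT

#0 (2,11) C  (was 15)
#1 (4,7) C  (was 11)
#2 (0,3) H  (was 3)
#3 (0,3) H  (was 3)
#4 (5,5) C  (was 11)
#5 (0,12) C  (was 3)
#6 (3,13) H  (was 13)
#7 (0,12) H  (was 12)
#8 (5,5) H  (was 5)
#9 (3,9) C  (was 13)
#10 (3,9) H  (was 9)
#11 (0,11) C  (was 12)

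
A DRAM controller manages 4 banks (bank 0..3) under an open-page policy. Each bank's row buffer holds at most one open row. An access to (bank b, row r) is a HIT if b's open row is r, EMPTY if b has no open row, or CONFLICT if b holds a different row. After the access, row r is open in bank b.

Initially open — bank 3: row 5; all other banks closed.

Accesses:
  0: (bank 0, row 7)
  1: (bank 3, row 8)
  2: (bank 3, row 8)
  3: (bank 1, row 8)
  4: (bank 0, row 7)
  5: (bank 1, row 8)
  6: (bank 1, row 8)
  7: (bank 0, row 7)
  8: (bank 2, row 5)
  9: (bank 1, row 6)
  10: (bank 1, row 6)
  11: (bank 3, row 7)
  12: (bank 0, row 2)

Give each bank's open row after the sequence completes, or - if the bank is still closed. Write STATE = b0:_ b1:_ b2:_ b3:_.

STATE = b0:2 b1:6 b2:5 b3:7

step 0: bank0 None->7 [EMPTY]
step 1: bank3 5->8 [CONFLICT]
step 2: bank3 8->8 [HIT]
step 3: bank1 None->8 [EMPTY]
step 4: bank0 7->7 [HIT]
step 5: bank1 8->8 [HIT]
step 6: bank1 8->8 [HIT]
step 7: bank0 7->7 [HIT]
step 8: bank2 None->5 [EMPTY]
step 9: bank1 8->6 [CONFLICT]
step 10: bank1 6->6 [HIT]
step 11: bank3 8->7 [CONFLICT]
step 12: bank0 7->2 [CONFLICT]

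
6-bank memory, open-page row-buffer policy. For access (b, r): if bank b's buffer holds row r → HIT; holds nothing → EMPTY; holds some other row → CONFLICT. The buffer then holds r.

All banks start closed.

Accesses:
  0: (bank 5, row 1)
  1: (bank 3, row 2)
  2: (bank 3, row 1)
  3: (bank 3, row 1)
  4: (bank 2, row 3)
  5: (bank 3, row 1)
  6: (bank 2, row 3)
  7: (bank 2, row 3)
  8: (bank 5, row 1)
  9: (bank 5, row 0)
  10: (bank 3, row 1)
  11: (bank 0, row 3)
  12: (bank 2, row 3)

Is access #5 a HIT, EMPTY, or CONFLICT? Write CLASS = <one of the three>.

0: bank 5 row 1 — prev None → EMPTY
1: bank 3 row 2 — prev None → EMPTY
2: bank 3 row 1 — prev 2 → CONFLICT
3: bank 3 row 1 — prev 1 → HIT
4: bank 2 row 3 — prev None → EMPTY
5: bank 3 row 1 — prev 1 → HIT
6: bank 2 row 3 — prev 3 → HIT
7: bank 2 row 3 — prev 3 → HIT
8: bank 5 row 1 — prev 1 → HIT
9: bank 5 row 0 — prev 1 → CONFLICT
10: bank 3 row 1 — prev 1 → HIT
11: bank 0 row 3 — prev None → EMPTY
12: bank 2 row 3 — prev 3 → HIT

CLASS = HIT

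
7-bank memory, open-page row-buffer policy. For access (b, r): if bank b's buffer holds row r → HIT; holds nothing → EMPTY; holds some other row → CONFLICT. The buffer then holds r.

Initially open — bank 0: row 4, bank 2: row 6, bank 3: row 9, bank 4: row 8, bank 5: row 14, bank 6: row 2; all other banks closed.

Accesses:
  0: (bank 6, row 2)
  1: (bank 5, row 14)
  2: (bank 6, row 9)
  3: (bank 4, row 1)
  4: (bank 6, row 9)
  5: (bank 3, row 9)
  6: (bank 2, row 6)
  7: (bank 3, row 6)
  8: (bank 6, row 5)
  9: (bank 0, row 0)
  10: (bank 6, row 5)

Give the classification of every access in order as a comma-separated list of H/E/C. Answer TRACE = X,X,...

TRACE = H,H,C,C,H,H,H,C,C,C,H

  [0] b6 r2: had r2 ⇒ H
  [1] b5 r14: had r14 ⇒ H
  [2] b6 r9: had r2 ⇒ C
  [3] b4 r1: had r8 ⇒ C
  [4] b6 r9: had r9 ⇒ H
  [5] b3 r9: had r9 ⇒ H
  [6] b2 r6: had r6 ⇒ H
  [7] b3 r6: had r9 ⇒ C
  [8] b6 r5: had r9 ⇒ C
  [9] b0 r0: had r4 ⇒ C
  [10] b6 r5: had r5 ⇒ H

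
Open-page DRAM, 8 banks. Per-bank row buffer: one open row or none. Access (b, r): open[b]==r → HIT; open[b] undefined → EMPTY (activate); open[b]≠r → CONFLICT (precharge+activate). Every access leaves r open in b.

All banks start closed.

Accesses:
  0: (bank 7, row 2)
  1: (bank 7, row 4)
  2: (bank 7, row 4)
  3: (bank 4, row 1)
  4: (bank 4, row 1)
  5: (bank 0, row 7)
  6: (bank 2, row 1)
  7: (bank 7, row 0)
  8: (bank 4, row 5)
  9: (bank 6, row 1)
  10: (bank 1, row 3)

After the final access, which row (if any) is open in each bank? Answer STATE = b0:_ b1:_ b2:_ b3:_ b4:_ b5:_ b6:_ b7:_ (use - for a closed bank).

#0 (7,2) E
#1 (7,4) C  (was 2)
#2 (7,4) H  (was 4)
#3 (4,1) E
#4 (4,1) H  (was 1)
#5 (0,7) E
#6 (2,1) E
#7 (7,0) C  (was 4)
#8 (4,5) C  (was 1)
#9 (6,1) E
#10 (1,3) E

STATE = b0:7 b1:3 b2:1 b3:- b4:5 b5:- b6:1 b7:0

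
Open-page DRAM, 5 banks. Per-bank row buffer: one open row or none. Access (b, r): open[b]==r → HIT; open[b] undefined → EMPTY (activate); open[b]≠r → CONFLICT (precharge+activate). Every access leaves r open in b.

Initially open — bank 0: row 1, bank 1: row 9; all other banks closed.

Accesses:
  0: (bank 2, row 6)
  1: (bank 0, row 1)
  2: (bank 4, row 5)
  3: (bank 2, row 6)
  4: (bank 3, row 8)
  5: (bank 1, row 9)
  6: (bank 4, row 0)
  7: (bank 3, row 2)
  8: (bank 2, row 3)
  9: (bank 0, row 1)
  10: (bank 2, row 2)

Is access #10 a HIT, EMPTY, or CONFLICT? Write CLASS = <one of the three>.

step 0: bank2 None->6 [EMPTY]
step 1: bank0 1->1 [HIT]
step 2: bank4 None->5 [EMPTY]
step 3: bank2 6->6 [HIT]
step 4: bank3 None->8 [EMPTY]
step 5: bank1 9->9 [HIT]
step 6: bank4 5->0 [CONFLICT]
step 7: bank3 8->2 [CONFLICT]
step 8: bank2 6->3 [CONFLICT]
step 9: bank0 1->1 [HIT]
step 10: bank2 3->2 [CONFLICT]

CLASS = CONFLICT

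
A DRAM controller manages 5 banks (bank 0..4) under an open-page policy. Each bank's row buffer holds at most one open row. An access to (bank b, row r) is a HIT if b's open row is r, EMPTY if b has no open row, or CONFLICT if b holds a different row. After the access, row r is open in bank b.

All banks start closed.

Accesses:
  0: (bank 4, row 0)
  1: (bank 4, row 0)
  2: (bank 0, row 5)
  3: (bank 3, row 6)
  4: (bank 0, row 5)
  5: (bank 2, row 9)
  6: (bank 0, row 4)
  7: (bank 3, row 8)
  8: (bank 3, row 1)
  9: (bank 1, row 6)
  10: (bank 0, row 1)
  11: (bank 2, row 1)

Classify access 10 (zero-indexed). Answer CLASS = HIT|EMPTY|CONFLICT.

CLASS = CONFLICT

0: bank 4 row 0 — prev None → EMPTY
1: bank 4 row 0 — prev 0 → HIT
2: bank 0 row 5 — prev None → EMPTY
3: bank 3 row 6 — prev None → EMPTY
4: bank 0 row 5 — prev 5 → HIT
5: bank 2 row 9 — prev None → EMPTY
6: bank 0 row 4 — prev 5 → CONFLICT
7: bank 3 row 8 — prev 6 → CONFLICT
8: bank 3 row 1 — prev 8 → CONFLICT
9: bank 1 row 6 — prev None → EMPTY
10: bank 0 row 1 — prev 4 → CONFLICT
11: bank 2 row 1 — prev 9 → CONFLICT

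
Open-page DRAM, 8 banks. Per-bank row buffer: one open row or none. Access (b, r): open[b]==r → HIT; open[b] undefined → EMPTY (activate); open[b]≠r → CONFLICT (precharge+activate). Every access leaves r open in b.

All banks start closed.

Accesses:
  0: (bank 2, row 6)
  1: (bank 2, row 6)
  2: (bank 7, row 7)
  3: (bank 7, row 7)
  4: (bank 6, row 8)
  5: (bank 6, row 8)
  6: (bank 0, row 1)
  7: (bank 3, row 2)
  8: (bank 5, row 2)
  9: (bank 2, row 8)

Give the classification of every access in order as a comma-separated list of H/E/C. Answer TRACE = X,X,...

TRACE = E,H,E,H,E,H,E,E,E,C

#0 (2,6) E
#1 (2,6) H  (was 6)
#2 (7,7) E
#3 (7,7) H  (was 7)
#4 (6,8) E
#5 (6,8) H  (was 8)
#6 (0,1) E
#7 (3,2) E
#8 (5,2) E
#9 (2,8) C  (was 6)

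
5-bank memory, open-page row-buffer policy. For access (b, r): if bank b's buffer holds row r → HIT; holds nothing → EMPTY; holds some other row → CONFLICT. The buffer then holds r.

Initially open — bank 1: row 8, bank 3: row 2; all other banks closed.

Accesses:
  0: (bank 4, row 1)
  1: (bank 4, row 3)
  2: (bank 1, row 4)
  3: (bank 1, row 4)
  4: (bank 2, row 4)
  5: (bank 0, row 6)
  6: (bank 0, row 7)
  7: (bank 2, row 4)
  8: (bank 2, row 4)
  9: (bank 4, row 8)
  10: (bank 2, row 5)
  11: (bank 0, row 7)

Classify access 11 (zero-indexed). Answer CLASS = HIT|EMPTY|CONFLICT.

CLASS = HIT

  [0] b4 r1: no row ⇒ E
  [1] b4 r3: had r1 ⇒ C
  [2] b1 r4: had r8 ⇒ C
  [3] b1 r4: had r4 ⇒ H
  [4] b2 r4: no row ⇒ E
  [5] b0 r6: no row ⇒ E
  [6] b0 r7: had r6 ⇒ C
  [7] b2 r4: had r4 ⇒ H
  [8] b2 r4: had r4 ⇒ H
  [9] b4 r8: had r3 ⇒ C
  [10] b2 r5: had r4 ⇒ C
  [11] b0 r7: had r7 ⇒ H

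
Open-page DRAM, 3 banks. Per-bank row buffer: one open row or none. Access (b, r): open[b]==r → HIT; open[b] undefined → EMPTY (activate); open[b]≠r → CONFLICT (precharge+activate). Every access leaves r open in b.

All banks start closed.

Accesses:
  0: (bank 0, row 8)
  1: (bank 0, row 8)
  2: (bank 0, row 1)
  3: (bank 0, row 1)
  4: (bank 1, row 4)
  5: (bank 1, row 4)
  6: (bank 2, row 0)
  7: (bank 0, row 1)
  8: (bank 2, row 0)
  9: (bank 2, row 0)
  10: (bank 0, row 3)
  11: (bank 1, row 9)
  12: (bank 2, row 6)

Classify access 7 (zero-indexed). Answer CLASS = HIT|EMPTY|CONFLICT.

CLASS = HIT

0: bank 0 row 8 — prev None → EMPTY
1: bank 0 row 8 — prev 8 → HIT
2: bank 0 row 1 — prev 8 → CONFLICT
3: bank 0 row 1 — prev 1 → HIT
4: bank 1 row 4 — prev None → EMPTY
5: bank 1 row 4 — prev 4 → HIT
6: bank 2 row 0 — prev None → EMPTY
7: bank 0 row 1 — prev 1 → HIT
8: bank 2 row 0 — prev 0 → HIT
9: bank 2 row 0 — prev 0 → HIT
10: bank 0 row 3 — prev 1 → CONFLICT
11: bank 1 row 9 — prev 4 → CONFLICT
12: bank 2 row 6 — prev 0 → CONFLICT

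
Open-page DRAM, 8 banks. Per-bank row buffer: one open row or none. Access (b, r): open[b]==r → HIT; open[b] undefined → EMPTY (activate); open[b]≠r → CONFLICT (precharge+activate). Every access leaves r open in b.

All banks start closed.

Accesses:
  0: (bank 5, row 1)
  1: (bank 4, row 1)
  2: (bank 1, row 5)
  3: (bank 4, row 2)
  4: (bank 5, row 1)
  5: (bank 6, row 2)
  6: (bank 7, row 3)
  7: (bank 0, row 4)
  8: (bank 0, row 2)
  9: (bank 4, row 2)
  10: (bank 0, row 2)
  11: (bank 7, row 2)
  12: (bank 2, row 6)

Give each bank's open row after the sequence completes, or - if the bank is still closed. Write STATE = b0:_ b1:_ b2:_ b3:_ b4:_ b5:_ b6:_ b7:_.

STATE = b0:2 b1:5 b2:6 b3:- b4:2 b5:1 b6:2 b7:2

0: bank 5 row 1 — prev None → EMPTY
1: bank 4 row 1 — prev None → EMPTY
2: bank 1 row 5 — prev None → EMPTY
3: bank 4 row 2 — prev 1 → CONFLICT
4: bank 5 row 1 — prev 1 → HIT
5: bank 6 row 2 — prev None → EMPTY
6: bank 7 row 3 — prev None → EMPTY
7: bank 0 row 4 — prev None → EMPTY
8: bank 0 row 2 — prev 4 → CONFLICT
9: bank 4 row 2 — prev 2 → HIT
10: bank 0 row 2 — prev 2 → HIT
11: bank 7 row 2 — prev 3 → CONFLICT
12: bank 2 row 6 — prev None → EMPTY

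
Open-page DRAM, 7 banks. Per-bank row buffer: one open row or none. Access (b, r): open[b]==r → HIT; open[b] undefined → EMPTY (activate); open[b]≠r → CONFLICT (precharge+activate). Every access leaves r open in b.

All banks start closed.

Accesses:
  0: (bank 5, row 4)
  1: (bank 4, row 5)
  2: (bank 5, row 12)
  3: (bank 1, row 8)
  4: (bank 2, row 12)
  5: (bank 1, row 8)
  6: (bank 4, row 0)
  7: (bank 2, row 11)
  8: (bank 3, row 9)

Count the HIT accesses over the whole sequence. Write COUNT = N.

#0 (5,4) E
#1 (4,5) E
#2 (5,12) C  (was 4)
#3 (1,8) E
#4 (2,12) E
#5 (1,8) H  (was 8)
#6 (4,0) C  (was 5)
#7 (2,11) C  (was 12)
#8 (3,9) E

COUNT = 1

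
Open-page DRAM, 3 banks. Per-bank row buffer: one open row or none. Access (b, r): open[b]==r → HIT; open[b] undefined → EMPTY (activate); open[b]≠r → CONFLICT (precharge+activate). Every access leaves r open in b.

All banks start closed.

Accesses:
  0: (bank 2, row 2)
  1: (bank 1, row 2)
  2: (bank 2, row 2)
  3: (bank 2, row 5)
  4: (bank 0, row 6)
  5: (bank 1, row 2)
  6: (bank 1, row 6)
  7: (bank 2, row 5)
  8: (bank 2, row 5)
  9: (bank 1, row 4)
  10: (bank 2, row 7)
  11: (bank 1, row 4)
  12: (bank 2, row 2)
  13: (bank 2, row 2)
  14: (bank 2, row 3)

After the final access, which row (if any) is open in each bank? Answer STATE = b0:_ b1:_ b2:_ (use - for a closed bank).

STATE = b0:6 b1:4 b2:3

#0 (2,2) E
#1 (1,2) E
#2 (2,2) H  (was 2)
#3 (2,5) C  (was 2)
#4 (0,6) E
#5 (1,2) H  (was 2)
#6 (1,6) C  (was 2)
#7 (2,5) H  (was 5)
#8 (2,5) H  (was 5)
#9 (1,4) C  (was 6)
#10 (2,7) C  (was 5)
#11 (1,4) H  (was 4)
#12 (2,2) C  (was 7)
#13 (2,2) H  (was 2)
#14 (2,3) C  (was 2)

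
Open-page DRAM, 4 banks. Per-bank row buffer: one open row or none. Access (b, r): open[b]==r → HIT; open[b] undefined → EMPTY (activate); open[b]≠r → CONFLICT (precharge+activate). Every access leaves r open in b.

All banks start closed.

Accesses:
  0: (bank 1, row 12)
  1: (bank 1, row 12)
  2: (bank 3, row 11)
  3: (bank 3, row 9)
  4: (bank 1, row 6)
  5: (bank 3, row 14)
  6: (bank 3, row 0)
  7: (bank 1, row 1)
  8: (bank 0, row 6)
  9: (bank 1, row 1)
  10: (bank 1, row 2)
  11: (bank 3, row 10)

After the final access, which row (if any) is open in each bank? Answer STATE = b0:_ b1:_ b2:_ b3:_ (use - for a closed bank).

STATE = b0:6 b1:2 b2:- b3:10

#0 (1,12) E
#1 (1,12) H  (was 12)
#2 (3,11) E
#3 (3,9) C  (was 11)
#4 (1,6) C  (was 12)
#5 (3,14) C  (was 9)
#6 (3,0) C  (was 14)
#7 (1,1) C  (was 6)
#8 (0,6) E
#9 (1,1) H  (was 1)
#10 (1,2) C  (was 1)
#11 (3,10) C  (was 0)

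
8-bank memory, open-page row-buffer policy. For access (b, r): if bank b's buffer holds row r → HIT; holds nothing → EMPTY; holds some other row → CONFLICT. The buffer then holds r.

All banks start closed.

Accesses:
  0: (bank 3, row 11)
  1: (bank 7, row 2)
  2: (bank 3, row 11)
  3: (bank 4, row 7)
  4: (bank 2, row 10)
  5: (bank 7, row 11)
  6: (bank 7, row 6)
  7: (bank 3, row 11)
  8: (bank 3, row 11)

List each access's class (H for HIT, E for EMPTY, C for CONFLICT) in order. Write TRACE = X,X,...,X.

step 0: bank3 None->11 [EMPTY]
step 1: bank7 None->2 [EMPTY]
step 2: bank3 11->11 [HIT]
step 3: bank4 None->7 [EMPTY]
step 4: bank2 None->10 [EMPTY]
step 5: bank7 2->11 [CONFLICT]
step 6: bank7 11->6 [CONFLICT]
step 7: bank3 11->11 [HIT]
step 8: bank3 11->11 [HIT]

TRACE = E,E,H,E,E,C,C,H,H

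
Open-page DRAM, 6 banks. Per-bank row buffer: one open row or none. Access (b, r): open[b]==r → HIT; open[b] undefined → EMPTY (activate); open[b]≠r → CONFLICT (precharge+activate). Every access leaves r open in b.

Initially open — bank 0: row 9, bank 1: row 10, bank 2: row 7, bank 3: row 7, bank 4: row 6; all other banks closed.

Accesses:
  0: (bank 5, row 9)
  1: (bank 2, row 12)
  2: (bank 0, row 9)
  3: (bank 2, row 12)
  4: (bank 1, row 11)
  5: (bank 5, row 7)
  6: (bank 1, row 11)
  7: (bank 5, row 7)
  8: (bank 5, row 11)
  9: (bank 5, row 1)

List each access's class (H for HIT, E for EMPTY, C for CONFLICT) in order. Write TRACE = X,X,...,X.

TRACE = E,C,H,H,C,C,H,H,C,C

  [0] b5 r9: no row ⇒ E
  [1] b2 r12: had r7 ⇒ C
  [2] b0 r9: had r9 ⇒ H
  [3] b2 r12: had r12 ⇒ H
  [4] b1 r11: had r10 ⇒ C
  [5] b5 r7: had r9 ⇒ C
  [6] b1 r11: had r11 ⇒ H
  [7] b5 r7: had r7 ⇒ H
  [8] b5 r11: had r7 ⇒ C
  [9] b5 r1: had r11 ⇒ C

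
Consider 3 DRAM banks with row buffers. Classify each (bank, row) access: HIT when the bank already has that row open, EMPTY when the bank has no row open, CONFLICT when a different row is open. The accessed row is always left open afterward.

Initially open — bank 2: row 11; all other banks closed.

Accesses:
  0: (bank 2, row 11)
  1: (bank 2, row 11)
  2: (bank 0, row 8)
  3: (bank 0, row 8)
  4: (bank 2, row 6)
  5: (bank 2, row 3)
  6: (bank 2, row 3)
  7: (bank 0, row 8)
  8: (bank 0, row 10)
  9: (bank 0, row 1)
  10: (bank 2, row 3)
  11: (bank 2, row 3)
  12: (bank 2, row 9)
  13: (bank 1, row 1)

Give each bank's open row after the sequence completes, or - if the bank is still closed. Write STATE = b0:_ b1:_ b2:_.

STATE = b0:1 b1:1 b2:9

step 0: bank2 11->11 [HIT]
step 1: bank2 11->11 [HIT]
step 2: bank0 None->8 [EMPTY]
step 3: bank0 8->8 [HIT]
step 4: bank2 11->6 [CONFLICT]
step 5: bank2 6->3 [CONFLICT]
step 6: bank2 3->3 [HIT]
step 7: bank0 8->8 [HIT]
step 8: bank0 8->10 [CONFLICT]
step 9: bank0 10->1 [CONFLICT]
step 10: bank2 3->3 [HIT]
step 11: bank2 3->3 [HIT]
step 12: bank2 3->9 [CONFLICT]
step 13: bank1 None->1 [EMPTY]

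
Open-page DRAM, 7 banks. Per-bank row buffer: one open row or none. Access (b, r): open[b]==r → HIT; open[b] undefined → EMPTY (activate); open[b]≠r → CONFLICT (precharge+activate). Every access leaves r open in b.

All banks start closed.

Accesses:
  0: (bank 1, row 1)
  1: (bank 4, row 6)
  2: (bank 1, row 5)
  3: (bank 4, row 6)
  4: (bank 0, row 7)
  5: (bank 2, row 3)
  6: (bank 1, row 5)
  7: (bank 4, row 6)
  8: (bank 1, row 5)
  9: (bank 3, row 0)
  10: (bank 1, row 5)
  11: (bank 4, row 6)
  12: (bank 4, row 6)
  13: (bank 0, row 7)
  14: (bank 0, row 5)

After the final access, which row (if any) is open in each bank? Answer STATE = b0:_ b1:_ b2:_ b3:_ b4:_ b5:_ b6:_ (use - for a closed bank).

STATE = b0:5 b1:5 b2:3 b3:0 b4:6 b5:- b6:-

  [0] b1 r1: no row ⇒ E
  [1] b4 r6: no row ⇒ E
  [2] b1 r5: had r1 ⇒ C
  [3] b4 r6: had r6 ⇒ H
  [4] b0 r7: no row ⇒ E
  [5] b2 r3: no row ⇒ E
  [6] b1 r5: had r5 ⇒ H
  [7] b4 r6: had r6 ⇒ H
  [8] b1 r5: had r5 ⇒ H
  [9] b3 r0: no row ⇒ E
  [10] b1 r5: had r5 ⇒ H
  [11] b4 r6: had r6 ⇒ H
  [12] b4 r6: had r6 ⇒ H
  [13] b0 r7: had r7 ⇒ H
  [14] b0 r5: had r7 ⇒ C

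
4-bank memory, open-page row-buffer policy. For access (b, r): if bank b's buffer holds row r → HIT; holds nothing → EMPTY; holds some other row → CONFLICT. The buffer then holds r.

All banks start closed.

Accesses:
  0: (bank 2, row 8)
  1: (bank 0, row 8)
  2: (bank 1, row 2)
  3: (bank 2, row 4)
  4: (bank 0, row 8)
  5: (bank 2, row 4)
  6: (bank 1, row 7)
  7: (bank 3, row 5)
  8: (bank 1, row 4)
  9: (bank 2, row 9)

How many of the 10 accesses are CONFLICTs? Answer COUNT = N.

step 0: bank2 None->8 [EMPTY]
step 1: bank0 None->8 [EMPTY]
step 2: bank1 None->2 [EMPTY]
step 3: bank2 8->4 [CONFLICT]
step 4: bank0 8->8 [HIT]
step 5: bank2 4->4 [HIT]
step 6: bank1 2->7 [CONFLICT]
step 7: bank3 None->5 [EMPTY]
step 8: bank1 7->4 [CONFLICT]
step 9: bank2 4->9 [CONFLICT]

COUNT = 4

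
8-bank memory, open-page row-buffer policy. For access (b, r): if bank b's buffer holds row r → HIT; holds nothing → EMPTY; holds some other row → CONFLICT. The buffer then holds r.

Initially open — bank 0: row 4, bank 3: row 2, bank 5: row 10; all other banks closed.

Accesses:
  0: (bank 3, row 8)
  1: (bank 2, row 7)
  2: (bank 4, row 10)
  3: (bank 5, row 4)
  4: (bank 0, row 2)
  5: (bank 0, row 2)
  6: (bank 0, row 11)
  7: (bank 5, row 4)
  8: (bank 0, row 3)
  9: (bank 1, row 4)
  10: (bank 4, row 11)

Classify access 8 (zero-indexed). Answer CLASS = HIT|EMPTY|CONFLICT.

0: bank 3 row 8 — prev 2 → CONFLICT
1: bank 2 row 7 — prev None → EMPTY
2: bank 4 row 10 — prev None → EMPTY
3: bank 5 row 4 — prev 10 → CONFLICT
4: bank 0 row 2 — prev 4 → CONFLICT
5: bank 0 row 2 — prev 2 → HIT
6: bank 0 row 11 — prev 2 → CONFLICT
7: bank 5 row 4 — prev 4 → HIT
8: bank 0 row 3 — prev 11 → CONFLICT
9: bank 1 row 4 — prev None → EMPTY
10: bank 4 row 11 — prev 10 → CONFLICT

CLASS = CONFLICT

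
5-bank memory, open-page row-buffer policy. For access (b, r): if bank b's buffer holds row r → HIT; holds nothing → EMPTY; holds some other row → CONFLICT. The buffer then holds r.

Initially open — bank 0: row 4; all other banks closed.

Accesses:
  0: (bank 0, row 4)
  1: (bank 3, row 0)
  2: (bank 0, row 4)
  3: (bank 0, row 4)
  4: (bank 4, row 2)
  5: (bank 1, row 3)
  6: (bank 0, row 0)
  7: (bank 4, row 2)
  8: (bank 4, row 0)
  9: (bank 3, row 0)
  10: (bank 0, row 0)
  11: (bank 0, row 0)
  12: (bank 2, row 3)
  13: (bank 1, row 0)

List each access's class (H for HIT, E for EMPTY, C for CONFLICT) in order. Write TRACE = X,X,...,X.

TRACE = H,E,H,H,E,E,C,H,C,H,H,H,E,C

#0 (0,4) H  (was 4)
#1 (3,0) E
#2 (0,4) H  (was 4)
#3 (0,4) H  (was 4)
#4 (4,2) E
#5 (1,3) E
#6 (0,0) C  (was 4)
#7 (4,2) H  (was 2)
#8 (4,0) C  (was 2)
#9 (3,0) H  (was 0)
#10 (0,0) H  (was 0)
#11 (0,0) H  (was 0)
#12 (2,3) E
#13 (1,0) C  (was 3)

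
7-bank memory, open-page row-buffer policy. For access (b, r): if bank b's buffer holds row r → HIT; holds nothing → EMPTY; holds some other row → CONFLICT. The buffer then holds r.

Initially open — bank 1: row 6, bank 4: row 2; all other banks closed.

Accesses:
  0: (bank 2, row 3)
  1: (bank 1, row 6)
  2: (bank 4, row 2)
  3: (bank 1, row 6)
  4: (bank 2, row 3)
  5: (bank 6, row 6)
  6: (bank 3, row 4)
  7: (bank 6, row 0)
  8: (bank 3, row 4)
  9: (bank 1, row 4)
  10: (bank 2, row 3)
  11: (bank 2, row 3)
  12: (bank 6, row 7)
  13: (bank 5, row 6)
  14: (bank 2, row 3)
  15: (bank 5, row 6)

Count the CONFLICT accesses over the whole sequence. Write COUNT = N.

COUNT = 3

  [0] b2 r3: no row ⇒ E
  [1] b1 r6: had r6 ⇒ H
  [2] b4 r2: had r2 ⇒ H
  [3] b1 r6: had r6 ⇒ H
  [4] b2 r3: had r3 ⇒ H
  [5] b6 r6: no row ⇒ E
  [6] b3 r4: no row ⇒ E
  [7] b6 r0: had r6 ⇒ C
  [8] b3 r4: had r4 ⇒ H
  [9] b1 r4: had r6 ⇒ C
  [10] b2 r3: had r3 ⇒ H
  [11] b2 r3: had r3 ⇒ H
  [12] b6 r7: had r0 ⇒ C
  [13] b5 r6: no row ⇒ E
  [14] b2 r3: had r3 ⇒ H
  [15] b5 r6: had r6 ⇒ H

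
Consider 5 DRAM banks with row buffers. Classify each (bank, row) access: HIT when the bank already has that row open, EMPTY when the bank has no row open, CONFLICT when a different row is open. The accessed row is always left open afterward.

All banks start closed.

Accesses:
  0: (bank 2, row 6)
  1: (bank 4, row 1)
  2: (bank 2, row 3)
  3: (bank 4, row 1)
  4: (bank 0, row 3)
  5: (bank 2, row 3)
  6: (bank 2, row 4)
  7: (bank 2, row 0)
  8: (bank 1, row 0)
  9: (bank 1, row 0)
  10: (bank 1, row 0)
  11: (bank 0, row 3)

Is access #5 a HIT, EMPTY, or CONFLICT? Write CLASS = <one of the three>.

CLASS = HIT

step 0: bank2 None->6 [EMPTY]
step 1: bank4 None->1 [EMPTY]
step 2: bank2 6->3 [CONFLICT]
step 3: bank4 1->1 [HIT]
step 4: bank0 None->3 [EMPTY]
step 5: bank2 3->3 [HIT]
step 6: bank2 3->4 [CONFLICT]
step 7: bank2 4->0 [CONFLICT]
step 8: bank1 None->0 [EMPTY]
step 9: bank1 0->0 [HIT]
step 10: bank1 0->0 [HIT]
step 11: bank0 3->3 [HIT]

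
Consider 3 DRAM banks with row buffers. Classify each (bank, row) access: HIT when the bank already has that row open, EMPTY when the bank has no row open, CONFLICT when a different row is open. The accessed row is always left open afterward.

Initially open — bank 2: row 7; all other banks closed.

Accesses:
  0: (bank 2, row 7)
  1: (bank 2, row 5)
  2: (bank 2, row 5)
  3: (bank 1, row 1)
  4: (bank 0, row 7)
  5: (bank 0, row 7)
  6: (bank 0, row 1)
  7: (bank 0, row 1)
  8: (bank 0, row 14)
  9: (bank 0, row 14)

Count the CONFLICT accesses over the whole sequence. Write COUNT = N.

  [0] b2 r7: had r7 ⇒ H
  [1] b2 r5: had r7 ⇒ C
  [2] b2 r5: had r5 ⇒ H
  [3] b1 r1: no row ⇒ E
  [4] b0 r7: no row ⇒ E
  [5] b0 r7: had r7 ⇒ H
  [6] b0 r1: had r7 ⇒ C
  [7] b0 r1: had r1 ⇒ H
  [8] b0 r14: had r1 ⇒ C
  [9] b0 r14: had r14 ⇒ H

COUNT = 3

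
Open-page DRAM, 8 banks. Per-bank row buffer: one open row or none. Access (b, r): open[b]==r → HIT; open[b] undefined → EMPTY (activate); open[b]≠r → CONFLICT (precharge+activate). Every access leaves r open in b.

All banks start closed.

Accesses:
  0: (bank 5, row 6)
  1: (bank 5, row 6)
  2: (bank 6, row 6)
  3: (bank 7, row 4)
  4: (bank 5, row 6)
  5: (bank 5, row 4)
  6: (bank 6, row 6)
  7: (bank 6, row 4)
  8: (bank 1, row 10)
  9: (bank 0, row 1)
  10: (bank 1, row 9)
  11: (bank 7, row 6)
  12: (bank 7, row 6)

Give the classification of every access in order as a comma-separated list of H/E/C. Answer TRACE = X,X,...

TRACE = E,H,E,E,H,C,H,C,E,E,C,C,H

  [0] b5 r6: no row ⇒ E
  [1] b5 r6: had r6 ⇒ H
  [2] b6 r6: no row ⇒ E
  [3] b7 r4: no row ⇒ E
  [4] b5 r6: had r6 ⇒ H
  [5] b5 r4: had r6 ⇒ C
  [6] b6 r6: had r6 ⇒ H
  [7] b6 r4: had r6 ⇒ C
  [8] b1 r10: no row ⇒ E
  [9] b0 r1: no row ⇒ E
  [10] b1 r9: had r10 ⇒ C
  [11] b7 r6: had r4 ⇒ C
  [12] b7 r6: had r6 ⇒ H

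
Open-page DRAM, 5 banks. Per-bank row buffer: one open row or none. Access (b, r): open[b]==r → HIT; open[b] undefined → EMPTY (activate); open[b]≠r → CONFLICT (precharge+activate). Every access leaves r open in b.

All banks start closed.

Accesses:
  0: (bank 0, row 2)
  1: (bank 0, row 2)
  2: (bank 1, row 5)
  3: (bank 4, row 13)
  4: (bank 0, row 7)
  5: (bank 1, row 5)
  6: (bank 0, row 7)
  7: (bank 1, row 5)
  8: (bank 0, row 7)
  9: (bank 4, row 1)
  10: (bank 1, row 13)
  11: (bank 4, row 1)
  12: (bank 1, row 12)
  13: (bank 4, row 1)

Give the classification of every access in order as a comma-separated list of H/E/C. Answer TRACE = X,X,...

step 0: bank0 None->2 [EMPTY]
step 1: bank0 2->2 [HIT]
step 2: bank1 None->5 [EMPTY]
step 3: bank4 None->13 [EMPTY]
step 4: bank0 2->7 [CONFLICT]
step 5: bank1 5->5 [HIT]
step 6: bank0 7->7 [HIT]
step 7: bank1 5->5 [HIT]
step 8: bank0 7->7 [HIT]
step 9: bank4 13->1 [CONFLICT]
step 10: bank1 5->13 [CONFLICT]
step 11: bank4 1->1 [HIT]
step 12: bank1 13->12 [CONFLICT]
step 13: bank4 1->1 [HIT]

TRACE = E,H,E,E,C,H,H,H,H,C,C,H,C,H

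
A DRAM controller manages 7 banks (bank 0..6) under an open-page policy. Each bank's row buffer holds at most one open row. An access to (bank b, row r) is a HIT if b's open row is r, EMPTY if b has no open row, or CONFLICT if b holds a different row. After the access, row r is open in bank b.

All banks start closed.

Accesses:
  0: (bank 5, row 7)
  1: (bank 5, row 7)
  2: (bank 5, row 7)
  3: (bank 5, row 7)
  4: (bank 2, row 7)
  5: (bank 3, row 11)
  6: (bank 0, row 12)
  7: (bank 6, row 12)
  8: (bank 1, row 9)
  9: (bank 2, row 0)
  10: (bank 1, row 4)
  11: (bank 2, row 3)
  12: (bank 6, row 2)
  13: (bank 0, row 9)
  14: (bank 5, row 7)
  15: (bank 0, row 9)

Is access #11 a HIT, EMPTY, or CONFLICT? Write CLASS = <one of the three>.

  [0] b5 r7: no row ⇒ E
  [1] b5 r7: had r7 ⇒ H
  [2] b5 r7: had r7 ⇒ H
  [3] b5 r7: had r7 ⇒ H
  [4] b2 r7: no row ⇒ E
  [5] b3 r11: no row ⇒ E
  [6] b0 r12: no row ⇒ E
  [7] b6 r12: no row ⇒ E
  [8] b1 r9: no row ⇒ E
  [9] b2 r0: had r7 ⇒ C
  [10] b1 r4: had r9 ⇒ C
  [11] b2 r3: had r0 ⇒ C
  [12] b6 r2: had r12 ⇒ C
  [13] b0 r9: had r12 ⇒ C
  [14] b5 r7: had r7 ⇒ H
  [15] b0 r9: had r9 ⇒ H

CLASS = CONFLICT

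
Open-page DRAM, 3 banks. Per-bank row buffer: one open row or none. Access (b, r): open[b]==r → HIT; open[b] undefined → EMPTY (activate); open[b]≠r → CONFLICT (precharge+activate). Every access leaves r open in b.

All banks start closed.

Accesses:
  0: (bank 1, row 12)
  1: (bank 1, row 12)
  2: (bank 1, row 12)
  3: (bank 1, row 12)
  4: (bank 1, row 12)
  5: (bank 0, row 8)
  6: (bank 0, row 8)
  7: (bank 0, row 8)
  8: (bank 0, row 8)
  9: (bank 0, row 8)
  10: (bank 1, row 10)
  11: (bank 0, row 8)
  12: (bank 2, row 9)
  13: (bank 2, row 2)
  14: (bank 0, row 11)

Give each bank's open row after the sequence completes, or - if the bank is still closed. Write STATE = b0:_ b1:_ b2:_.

#0 (1,12) E
#1 (1,12) H  (was 12)
#2 (1,12) H  (was 12)
#3 (1,12) H  (was 12)
#4 (1,12) H  (was 12)
#5 (0,8) E
#6 (0,8) H  (was 8)
#7 (0,8) H  (was 8)
#8 (0,8) H  (was 8)
#9 (0,8) H  (was 8)
#10 (1,10) C  (was 12)
#11 (0,8) H  (was 8)
#12 (2,9) E
#13 (2,2) C  (was 9)
#14 (0,11) C  (was 8)

STATE = b0:11 b1:10 b2:2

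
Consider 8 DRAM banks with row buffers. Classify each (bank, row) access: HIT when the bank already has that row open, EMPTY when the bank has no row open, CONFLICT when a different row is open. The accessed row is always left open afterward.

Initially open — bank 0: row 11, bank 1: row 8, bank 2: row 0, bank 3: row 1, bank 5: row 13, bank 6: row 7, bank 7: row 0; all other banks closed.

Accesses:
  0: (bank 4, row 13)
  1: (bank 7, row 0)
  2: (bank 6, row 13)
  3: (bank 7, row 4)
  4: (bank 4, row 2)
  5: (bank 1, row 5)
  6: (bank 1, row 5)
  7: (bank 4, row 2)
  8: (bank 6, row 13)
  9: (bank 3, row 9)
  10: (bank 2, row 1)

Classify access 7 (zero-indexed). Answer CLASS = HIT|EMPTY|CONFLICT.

CLASS = HIT

  [0] b4 r13: no row ⇒ E
  [1] b7 r0: had r0 ⇒ H
  [2] b6 r13: had r7 ⇒ C
  [3] b7 r4: had r0 ⇒ C
  [4] b4 r2: had r13 ⇒ C
  [5] b1 r5: had r8 ⇒ C
  [6] b1 r5: had r5 ⇒ H
  [7] b4 r2: had r2 ⇒ H
  [8] b6 r13: had r13 ⇒ H
  [9] b3 r9: had r1 ⇒ C
  [10] b2 r1: had r0 ⇒ C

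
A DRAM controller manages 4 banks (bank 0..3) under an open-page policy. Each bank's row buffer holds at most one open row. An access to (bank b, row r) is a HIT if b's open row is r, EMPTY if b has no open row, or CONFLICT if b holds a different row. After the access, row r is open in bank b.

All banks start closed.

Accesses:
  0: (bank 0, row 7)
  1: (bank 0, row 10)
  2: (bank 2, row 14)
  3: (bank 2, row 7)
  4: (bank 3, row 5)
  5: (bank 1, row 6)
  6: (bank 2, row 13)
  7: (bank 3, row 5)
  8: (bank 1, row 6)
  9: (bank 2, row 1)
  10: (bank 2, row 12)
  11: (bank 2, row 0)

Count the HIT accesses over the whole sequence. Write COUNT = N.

COUNT = 2

  [0] b0 r7: no row ⇒ E
  [1] b0 r10: had r7 ⇒ C
  [2] b2 r14: no row ⇒ E
  [3] b2 r7: had r14 ⇒ C
  [4] b3 r5: no row ⇒ E
  [5] b1 r6: no row ⇒ E
  [6] b2 r13: had r7 ⇒ C
  [7] b3 r5: had r5 ⇒ H
  [8] b1 r6: had r6 ⇒ H
  [9] b2 r1: had r13 ⇒ C
  [10] b2 r12: had r1 ⇒ C
  [11] b2 r0: had r12 ⇒ C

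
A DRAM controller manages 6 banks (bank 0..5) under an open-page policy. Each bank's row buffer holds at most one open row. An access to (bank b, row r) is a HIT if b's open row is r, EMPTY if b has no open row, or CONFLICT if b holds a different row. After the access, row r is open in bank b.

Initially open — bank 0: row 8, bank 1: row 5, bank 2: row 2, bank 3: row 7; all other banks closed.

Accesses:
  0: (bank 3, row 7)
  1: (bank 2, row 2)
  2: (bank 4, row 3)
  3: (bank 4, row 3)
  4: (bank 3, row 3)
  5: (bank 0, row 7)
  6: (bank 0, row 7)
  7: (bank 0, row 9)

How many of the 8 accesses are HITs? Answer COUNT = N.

  [0] b3 r7: had r7 ⇒ H
  [1] b2 r2: had r2 ⇒ H
  [2] b4 r3: no row ⇒ E
  [3] b4 r3: had r3 ⇒ H
  [4] b3 r3: had r7 ⇒ C
  [5] b0 r7: had r8 ⇒ C
  [6] b0 r7: had r7 ⇒ H
  [7] b0 r9: had r7 ⇒ C

COUNT = 4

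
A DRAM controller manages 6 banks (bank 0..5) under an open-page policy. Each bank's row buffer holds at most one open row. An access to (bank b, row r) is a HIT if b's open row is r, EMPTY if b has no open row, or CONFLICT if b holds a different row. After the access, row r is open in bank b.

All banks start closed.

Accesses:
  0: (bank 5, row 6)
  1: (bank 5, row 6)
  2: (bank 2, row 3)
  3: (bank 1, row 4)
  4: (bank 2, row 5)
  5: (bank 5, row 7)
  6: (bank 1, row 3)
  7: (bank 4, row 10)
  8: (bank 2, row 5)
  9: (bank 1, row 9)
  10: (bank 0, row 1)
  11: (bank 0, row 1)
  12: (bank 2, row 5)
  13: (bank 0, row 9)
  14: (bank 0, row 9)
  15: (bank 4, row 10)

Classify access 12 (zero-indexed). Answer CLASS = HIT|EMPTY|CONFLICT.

  [0] b5 r6: no row ⇒ E
  [1] b5 r6: had r6 ⇒ H
  [2] b2 r3: no row ⇒ E
  [3] b1 r4: no row ⇒ E
  [4] b2 r5: had r3 ⇒ C
  [5] b5 r7: had r6 ⇒ C
  [6] b1 r3: had r4 ⇒ C
  [7] b4 r10: no row ⇒ E
  [8] b2 r5: had r5 ⇒ H
  [9] b1 r9: had r3 ⇒ C
  [10] b0 r1: no row ⇒ E
  [11] b0 r1: had r1 ⇒ H
  [12] b2 r5: had r5 ⇒ H
  [13] b0 r9: had r1 ⇒ C
  [14] b0 r9: had r9 ⇒ H
  [15] b4 r10: had r10 ⇒ H

CLASS = HIT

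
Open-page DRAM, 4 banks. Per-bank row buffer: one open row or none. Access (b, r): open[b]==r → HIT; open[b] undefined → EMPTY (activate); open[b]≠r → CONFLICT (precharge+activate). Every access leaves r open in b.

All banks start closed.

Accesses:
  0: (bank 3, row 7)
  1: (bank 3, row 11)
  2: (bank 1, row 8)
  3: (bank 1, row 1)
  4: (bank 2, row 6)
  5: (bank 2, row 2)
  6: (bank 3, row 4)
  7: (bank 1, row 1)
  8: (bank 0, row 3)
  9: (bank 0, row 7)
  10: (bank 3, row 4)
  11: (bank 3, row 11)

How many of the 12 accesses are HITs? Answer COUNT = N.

#0 (3,7) E
#1 (3,11) C  (was 7)
#2 (1,8) E
#3 (1,1) C  (was 8)
#4 (2,6) E
#5 (2,2) C  (was 6)
#6 (3,4) C  (was 11)
#7 (1,1) H  (was 1)
#8 (0,3) E
#9 (0,7) C  (was 3)
#10 (3,4) H  (was 4)
#11 (3,11) C  (was 4)

COUNT = 2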